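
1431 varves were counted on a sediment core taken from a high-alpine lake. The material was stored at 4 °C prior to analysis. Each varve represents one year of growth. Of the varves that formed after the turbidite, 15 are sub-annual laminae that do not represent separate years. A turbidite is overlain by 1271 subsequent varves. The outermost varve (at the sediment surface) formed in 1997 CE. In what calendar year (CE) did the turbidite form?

741 CE

1271 varves formed after the turbidite.
Removing the 15 false varves leaves 1271 − 15 = 1256 true varves beyond the turbidite.
Counting back 1256 years from 1997 CE places the turbidite in 1997 − 1256 = 741 CE.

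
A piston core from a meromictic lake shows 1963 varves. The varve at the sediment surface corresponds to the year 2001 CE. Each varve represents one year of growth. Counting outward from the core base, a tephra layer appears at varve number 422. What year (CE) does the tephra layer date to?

460 CE

The tephra layer sits at varve 422 from the core base, so 1963 − 422 = 1541 varves formed after it.
2001 − 1541 = 460 CE.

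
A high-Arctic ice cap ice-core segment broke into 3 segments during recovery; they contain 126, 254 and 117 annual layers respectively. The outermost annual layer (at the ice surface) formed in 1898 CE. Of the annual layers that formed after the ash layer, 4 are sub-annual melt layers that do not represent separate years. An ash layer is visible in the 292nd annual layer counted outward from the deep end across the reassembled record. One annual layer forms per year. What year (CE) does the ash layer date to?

1697 CE

Total annual layers = 126 + 254 + 117 = 497.
The ash layer sits at annual layer 292 from the deep end, so 497 − 292 = 205 annual layers formed after it.
Removing the 4 false annual layers leaves 205 − 4 = 201 true annual layers beyond the ash layer.
Counting back 201 years from 1898 CE places the ash layer in 1898 − 201 = 1697 CE.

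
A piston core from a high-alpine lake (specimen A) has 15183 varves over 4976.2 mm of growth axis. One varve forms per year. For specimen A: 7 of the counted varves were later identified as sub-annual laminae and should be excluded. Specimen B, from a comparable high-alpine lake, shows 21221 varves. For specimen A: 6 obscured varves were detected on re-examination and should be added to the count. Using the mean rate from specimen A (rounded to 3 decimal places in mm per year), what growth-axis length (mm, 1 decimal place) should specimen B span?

Specimen A: after corrections the count is 15183 − 7 + 6 = 15182 varves.
A: 4976.2 mm over 15182 years gives 4976.2 / 15182 ≈ 0.328 mm/year.
Length of B = 0.328 × 21221 = 6960.5 mm.

6960.5 mm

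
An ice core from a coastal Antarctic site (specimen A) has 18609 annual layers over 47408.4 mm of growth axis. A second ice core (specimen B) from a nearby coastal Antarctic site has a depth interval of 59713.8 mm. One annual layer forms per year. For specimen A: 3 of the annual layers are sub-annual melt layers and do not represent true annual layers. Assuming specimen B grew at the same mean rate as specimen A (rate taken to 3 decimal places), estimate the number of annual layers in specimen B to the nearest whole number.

23436 annual layers

Specimen A: adjusted count: 18609 − 3 = 18606 annual layers.
A: Extension rate ≈ 47408.4 / 18606 = 2.548 mm/year.
For B, 59713.8 / 2.548 = 23435.56 years ≈ 23436 annual layers.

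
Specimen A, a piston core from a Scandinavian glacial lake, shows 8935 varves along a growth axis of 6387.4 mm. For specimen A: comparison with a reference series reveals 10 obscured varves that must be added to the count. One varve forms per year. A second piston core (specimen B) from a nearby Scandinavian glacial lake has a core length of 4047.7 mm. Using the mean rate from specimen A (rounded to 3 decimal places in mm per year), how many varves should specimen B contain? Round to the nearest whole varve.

Specimen A: correcting the raw count gives 8935 + 10 = 8945 true varves.
A: Extension rate ≈ 6387.4 / 8945 = 0.714 mm/yr.
Specimen B: 4047.7 mm / 0.714 mm per year = 5669.05 years ≈ 5669 varves.

5669 varves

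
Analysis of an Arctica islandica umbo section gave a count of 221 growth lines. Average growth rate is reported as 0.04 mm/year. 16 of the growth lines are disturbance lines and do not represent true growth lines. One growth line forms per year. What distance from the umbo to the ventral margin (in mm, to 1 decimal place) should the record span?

8.2 mm

After corrections the count is 221 − 16 = 205 growth lines.
Predicted length = 0.04 mm/year × 205 years = 8.2 mm.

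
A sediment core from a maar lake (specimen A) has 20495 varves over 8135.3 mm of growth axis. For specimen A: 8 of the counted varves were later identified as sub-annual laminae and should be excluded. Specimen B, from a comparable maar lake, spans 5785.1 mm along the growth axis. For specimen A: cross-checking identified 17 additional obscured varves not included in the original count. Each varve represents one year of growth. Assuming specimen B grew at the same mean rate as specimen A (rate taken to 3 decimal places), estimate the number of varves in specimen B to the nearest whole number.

14572 varves

Specimen A: correcting the raw count gives 20495 − 8 + 17 = 20504 true varves.
A: 8135.3 mm over 20504 years gives 8135.3 / 20504 ≈ 0.397 mm/yr.
Specimen B: 5785.1 mm / 0.397 mm per year = 14572.04 years ≈ 14572 varves.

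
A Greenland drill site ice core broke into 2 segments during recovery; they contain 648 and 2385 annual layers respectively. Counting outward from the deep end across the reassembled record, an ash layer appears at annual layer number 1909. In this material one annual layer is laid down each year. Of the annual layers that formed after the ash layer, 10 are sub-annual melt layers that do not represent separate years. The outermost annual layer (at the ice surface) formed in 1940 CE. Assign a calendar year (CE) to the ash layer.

826 CE

Total annual layers = 648 + 2385 = 3033.
The ash layer sits at annual layer 1909 from the deep end, so 3033 − 1909 = 1124 annual layers formed after it.
Removing the 10 false annual layers leaves 1124 − 10 = 1114 true annual layers beyond the ash layer.
Counting back 1114 years from 1940 CE places the ash layer in 1940 − 1114 = 826 CE.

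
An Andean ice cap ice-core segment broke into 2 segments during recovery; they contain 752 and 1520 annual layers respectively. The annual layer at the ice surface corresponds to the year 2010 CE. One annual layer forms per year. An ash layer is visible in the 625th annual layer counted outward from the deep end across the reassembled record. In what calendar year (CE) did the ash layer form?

Total annual layers = 752 + 1520 = 2272.
The ash layer sits at annual layer 625 from the deep end, so 2272 − 625 = 1647 annual layers formed after it.
Counting back 1647 years from 2010 CE places the ash layer in 2010 − 1647 = 363 CE.

363 CE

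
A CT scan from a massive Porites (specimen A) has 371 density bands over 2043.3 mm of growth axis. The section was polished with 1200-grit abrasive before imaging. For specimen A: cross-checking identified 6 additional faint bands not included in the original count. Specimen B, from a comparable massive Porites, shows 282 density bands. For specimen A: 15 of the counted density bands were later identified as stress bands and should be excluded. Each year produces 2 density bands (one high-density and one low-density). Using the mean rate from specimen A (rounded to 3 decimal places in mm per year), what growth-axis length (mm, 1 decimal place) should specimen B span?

Specimen A: true density band count = 371 − 15 + 6 = 362.
Specimen A: dividing by 2 density bands per year: 362 / 2 = 181 years.
A: 2043.3 mm over 181 years gives 2043.3 / 181 ≈ 11.289 mm per year.
Specimen B: 282 density bands at 2 per year is 282 / 2 = 141 years. Length of B = 11.289 × 141 = 1591.7 mm.

1591.7 mm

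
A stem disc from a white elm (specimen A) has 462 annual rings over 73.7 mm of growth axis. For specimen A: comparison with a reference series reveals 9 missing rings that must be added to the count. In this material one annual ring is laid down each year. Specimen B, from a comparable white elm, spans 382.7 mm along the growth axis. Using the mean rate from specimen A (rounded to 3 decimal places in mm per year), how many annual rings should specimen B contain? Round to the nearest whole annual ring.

2453 annual rings

Specimen A: after corrections the count is 462 + 9 = 471 annual rings.
A: 73.7 mm over 471 years gives 73.7 / 471 ≈ 0.156 mm per year.
For B, 382.7 / 0.156 = 2453.21 years ≈ 2453 annual rings.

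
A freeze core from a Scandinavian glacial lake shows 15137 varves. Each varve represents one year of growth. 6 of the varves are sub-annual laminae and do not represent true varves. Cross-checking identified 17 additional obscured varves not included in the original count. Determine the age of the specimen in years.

After corrections the count is 15137 − 6 + 17 = 15148 varves.
With a one-to-one varve periodicity this is 15148 years.

15148 yr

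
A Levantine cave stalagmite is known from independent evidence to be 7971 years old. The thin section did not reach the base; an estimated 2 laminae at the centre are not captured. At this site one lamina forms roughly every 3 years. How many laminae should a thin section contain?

2655 laminae

One lamina every 3 years means 7971 / 3 = 2657 laminae.
Less the 2 uncaptured laminae: 2657 − 2 = 2655.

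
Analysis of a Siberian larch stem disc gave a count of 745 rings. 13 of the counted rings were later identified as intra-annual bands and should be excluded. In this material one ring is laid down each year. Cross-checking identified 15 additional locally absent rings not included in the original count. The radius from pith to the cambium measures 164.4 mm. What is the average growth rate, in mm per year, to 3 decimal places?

0.220 mm per year

After corrections the count is 745 − 13 + 15 = 747 rings.
Mean rate = 164.4 mm / 747 years ≈ 0.220 mm per year.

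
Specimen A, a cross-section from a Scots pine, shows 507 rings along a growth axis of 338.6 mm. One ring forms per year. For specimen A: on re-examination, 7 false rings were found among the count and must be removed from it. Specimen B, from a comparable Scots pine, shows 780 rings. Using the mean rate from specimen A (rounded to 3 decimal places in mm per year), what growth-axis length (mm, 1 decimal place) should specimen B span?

Specimen A: after corrections the count is 507 − 7 = 500 rings.
A: Extension rate ≈ 338.6 / 500 = 0.677 mm/yr.
B's length ≈ 0.677 × 780 = 528.1 mm.

528.1 mm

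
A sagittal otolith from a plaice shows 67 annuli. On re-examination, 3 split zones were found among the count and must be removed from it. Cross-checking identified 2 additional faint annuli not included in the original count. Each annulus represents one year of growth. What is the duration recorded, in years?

After corrections the count is 67 − 3 + 2 = 66 annuli.
One annulus per year makes the duration 66 years.

66 years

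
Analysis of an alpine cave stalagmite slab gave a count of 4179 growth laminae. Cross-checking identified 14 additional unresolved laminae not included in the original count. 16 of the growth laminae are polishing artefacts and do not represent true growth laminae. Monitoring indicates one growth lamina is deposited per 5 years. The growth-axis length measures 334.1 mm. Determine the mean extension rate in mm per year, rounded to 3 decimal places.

After corrections the count is 4179 − 16 + 14 = 4177 growth laminae.
At 5 years per growth lamina, 4177 × 5 = 20885 years.
Extension rate ≈ 334.1 / 20885 = 0.016 mm per year.

0.016 mm per year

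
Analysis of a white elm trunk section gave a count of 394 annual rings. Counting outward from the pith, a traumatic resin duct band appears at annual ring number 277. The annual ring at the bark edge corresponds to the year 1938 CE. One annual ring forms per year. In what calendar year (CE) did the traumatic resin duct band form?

1821 CE

Between annual ring 277 and the bark edge there are 394 − 277 = 117 annual rings.
1938 − 117 = 1821 CE.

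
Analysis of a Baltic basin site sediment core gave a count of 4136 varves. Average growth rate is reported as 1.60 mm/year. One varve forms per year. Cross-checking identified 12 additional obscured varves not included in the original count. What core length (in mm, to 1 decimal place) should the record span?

Adjusted count: 4136 + 12 = 4148 varves.
Predicted length = 1.60 mm/year × 4148 years = 6636.8 mm.

6636.8 mm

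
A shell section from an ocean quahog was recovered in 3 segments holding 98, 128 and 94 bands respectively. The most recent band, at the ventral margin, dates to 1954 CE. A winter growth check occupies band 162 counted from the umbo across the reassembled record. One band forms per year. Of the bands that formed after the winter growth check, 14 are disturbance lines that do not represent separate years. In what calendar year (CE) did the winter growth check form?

Total bands = 98 + 128 + 94 = 320.
The winter growth check sits at band 162 from the umbo, so 320 − 162 = 158 bands formed after it.
Removing the 14 false bands leaves 158 − 14 = 144 true bands beyond the winter growth check.
The band at the ventral margin is 1954 CE, so the winter growth check dates to 1954 − 144 = 1810 CE.

1810 CE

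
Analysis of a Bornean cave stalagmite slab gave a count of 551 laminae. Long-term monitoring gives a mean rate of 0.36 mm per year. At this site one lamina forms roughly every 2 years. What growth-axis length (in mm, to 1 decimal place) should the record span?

396.7 mm

At 2 years per lamina, 551 × 2 = 1102 years.
1102 years at 0.36 mm/year gives 0.36 × 1102 = 396.7 mm.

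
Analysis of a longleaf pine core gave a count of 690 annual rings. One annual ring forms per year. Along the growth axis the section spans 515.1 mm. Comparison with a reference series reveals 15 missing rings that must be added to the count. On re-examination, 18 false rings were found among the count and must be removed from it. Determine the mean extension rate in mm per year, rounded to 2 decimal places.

Correcting the raw count gives 690 − 18 + 15 = 687 true annual rings.
Extension rate ≈ 515.1 / 687 = 0.75 mm per year.

0.75 mm per year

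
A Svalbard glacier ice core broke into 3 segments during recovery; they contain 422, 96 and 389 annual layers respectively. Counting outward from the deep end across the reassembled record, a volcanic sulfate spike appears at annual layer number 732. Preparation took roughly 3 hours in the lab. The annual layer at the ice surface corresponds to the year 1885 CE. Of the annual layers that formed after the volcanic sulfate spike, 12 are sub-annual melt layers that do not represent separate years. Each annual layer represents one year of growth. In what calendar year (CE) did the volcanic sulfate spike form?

Total annual layers = 422 + 96 + 389 = 907.
The volcanic sulfate spike sits at annual layer 732 from the deep end, so 907 − 732 = 175 annual layers formed after it.
Removing the 12 false annual layers leaves 175 − 12 = 163 true annual layers beyond the volcanic sulfate spike.
1885 − 163 = 1722 CE.

1722 CE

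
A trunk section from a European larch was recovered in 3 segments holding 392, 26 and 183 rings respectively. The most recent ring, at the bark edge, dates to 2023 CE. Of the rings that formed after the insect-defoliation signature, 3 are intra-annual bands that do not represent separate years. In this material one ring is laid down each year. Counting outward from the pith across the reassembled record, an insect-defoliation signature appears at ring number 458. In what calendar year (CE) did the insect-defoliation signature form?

Total rings = 392 + 26 + 183 = 601.
The insect-defoliation signature sits at ring 458 from the pith, so 601 − 458 = 143 rings formed after it.
143 − 3 false = 140 true rings after the insect-defoliation signature.
Counting back 140 years from 2023 CE places the insect-defoliation signature in 2023 − 140 = 1883 CE.

1883 CE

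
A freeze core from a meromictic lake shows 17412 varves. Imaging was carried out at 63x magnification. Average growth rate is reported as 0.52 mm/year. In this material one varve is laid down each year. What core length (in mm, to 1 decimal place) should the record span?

The record spans 17412 years at 0.52 mm per year.
Predicted length = 0.52 mm/year × 17412 years = 9054.2 mm.

9054.2 mm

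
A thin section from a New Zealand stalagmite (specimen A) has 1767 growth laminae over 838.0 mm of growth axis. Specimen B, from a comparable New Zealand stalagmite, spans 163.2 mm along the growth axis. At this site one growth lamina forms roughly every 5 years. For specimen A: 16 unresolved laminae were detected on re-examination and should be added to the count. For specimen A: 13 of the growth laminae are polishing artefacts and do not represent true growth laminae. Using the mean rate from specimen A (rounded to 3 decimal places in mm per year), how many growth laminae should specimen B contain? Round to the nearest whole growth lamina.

344 growth laminae

Specimen A: after corrections the count is 1767 − 13 + 16 = 1770 growth laminae.
Specimen A: multiplying by 5 years per growth lamina: 1770 × 5 = 8850 years.
A: Mean rate = 838.0 mm / 8850 years ≈ 0.095 mm per year.
B spans 163.2 / 0.095 = 1717.89 years; at 5 years per growth lamina that is 1717.89 / 5 ≈ 344 growth laminae.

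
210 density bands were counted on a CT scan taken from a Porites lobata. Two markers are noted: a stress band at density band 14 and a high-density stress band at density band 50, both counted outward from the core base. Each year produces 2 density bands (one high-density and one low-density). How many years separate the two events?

18 years

50 − 14 = 36 density bands lie between the two events.
Dividing by 2 density bands per year: 36 / 2 = 18 years.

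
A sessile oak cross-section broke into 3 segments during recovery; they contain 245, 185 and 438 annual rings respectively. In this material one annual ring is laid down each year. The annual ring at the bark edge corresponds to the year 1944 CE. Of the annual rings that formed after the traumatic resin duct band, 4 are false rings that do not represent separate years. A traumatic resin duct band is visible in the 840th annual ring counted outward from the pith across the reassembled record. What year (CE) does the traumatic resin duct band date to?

1920 CE

Total annual rings = 245 + 185 + 438 = 868.
Between annual ring 840 and the bark edge there are 868 − 840 = 28 annual rings.
28 − 4 false = 24 true annual rings after the traumatic resin duct band.
1944 − 24 = 1920 CE.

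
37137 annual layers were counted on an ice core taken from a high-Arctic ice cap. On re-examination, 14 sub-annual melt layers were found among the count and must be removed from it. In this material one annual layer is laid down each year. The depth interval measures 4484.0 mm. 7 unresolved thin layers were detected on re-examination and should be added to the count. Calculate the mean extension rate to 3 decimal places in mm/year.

Correcting the raw count gives 37137 − 14 + 7 = 37130 true annual layers.
Extension rate ≈ 4484.0 / 37130 = 0.121 mm/year.

0.121 mm/year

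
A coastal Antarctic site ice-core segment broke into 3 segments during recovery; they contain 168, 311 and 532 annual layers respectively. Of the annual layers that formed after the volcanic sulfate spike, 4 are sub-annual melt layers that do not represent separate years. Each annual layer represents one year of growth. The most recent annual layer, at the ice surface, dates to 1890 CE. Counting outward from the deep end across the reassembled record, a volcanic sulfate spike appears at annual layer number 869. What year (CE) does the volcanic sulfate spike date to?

1752 CE

Total annual layers = 168 + 311 + 532 = 1011.
The volcanic sulfate spike sits at annual layer 869 from the deep end, so 1011 − 869 = 142 annual layers formed after it.
142 − 4 false = 138 true annual layers after the volcanic sulfate spike.
Counting back 138 years from 1890 CE places the volcanic sulfate spike in 1890 − 138 = 1752 CE.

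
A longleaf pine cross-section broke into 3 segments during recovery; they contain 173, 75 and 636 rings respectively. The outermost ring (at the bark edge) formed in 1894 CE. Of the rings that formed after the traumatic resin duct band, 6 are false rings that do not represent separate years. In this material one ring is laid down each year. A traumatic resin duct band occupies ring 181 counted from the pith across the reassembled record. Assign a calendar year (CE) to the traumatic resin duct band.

1197 CE

Total rings = 173 + 75 + 636 = 884.
Between ring 181 and the bark edge there are 884 − 181 = 703 rings.
Removing the 6 false rings leaves 703 − 6 = 697 true rings beyond the traumatic resin duct band.
The ring at the bark edge is 1894 CE, so the traumatic resin duct band dates to 1894 − 697 = 1197 CE.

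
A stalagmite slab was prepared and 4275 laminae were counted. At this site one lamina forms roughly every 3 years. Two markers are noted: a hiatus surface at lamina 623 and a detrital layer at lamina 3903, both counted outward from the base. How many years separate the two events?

9840 years

The two markers are separated by 3903 − 623 = 3280 laminae.
At 3 years per lamina, 3280 × 3 = 9840 years.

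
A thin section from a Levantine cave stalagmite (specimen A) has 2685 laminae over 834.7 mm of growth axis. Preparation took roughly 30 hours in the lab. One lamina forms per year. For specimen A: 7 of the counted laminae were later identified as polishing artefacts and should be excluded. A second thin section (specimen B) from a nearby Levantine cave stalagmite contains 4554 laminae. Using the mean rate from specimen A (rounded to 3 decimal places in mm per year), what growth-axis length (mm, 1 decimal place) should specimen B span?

Specimen A: true lamina count = 2685 − 7 = 2678.
A: Mean rate = 834.7 mm / 2678 years ≈ 0.312 mm/yr.
Length of B = 0.312 × 4554 = 1420.8 mm.

1420.8 mm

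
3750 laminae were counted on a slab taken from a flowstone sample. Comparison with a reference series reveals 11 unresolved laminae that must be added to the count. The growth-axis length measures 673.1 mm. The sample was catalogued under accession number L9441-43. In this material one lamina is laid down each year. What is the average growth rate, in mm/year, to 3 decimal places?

True lamina count = 3750 + 11 = 3761.
Extension rate ≈ 673.1 / 3761 = 0.179 mm/year.

0.179 mm/year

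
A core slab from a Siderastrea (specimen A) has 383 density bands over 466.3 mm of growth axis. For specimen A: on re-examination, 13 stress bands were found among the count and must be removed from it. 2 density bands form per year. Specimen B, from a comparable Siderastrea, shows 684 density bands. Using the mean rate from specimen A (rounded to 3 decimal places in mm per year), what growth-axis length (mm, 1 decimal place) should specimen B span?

Specimen A: correcting the raw count gives 383 − 13 = 370 true density bands.
Specimen A: dividing by 2 density bands per year: 370 / 2 = 185 years.
A: 466.3 mm over 185 years gives 466.3 / 185 ≈ 2.521 mm/year.
Specimen B: 684 density bands at 2 per year is 684 / 2 = 342 years. Length of B = 2.521 × 342 = 862.2 mm.

862.2 mm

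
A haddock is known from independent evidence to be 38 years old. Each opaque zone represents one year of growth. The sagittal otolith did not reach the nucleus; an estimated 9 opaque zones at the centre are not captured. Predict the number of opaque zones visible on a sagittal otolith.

29 opaque zones

At one opaque zone per year, 38 years correspond to 38 opaque zones.
Subtracting the 9 opaque zones not captured gives 38 − 9 = 29 opaque zones in the record.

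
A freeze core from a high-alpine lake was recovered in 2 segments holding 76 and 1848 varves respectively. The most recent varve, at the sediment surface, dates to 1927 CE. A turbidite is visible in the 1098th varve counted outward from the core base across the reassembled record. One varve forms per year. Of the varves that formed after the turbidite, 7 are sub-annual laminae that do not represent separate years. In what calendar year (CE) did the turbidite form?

1108 CE

Total varves = 76 + 1848 = 1924.
Between varve 1098 and the sediment surface there are 1924 − 1098 = 826 varves.
826 − 7 false = 819 true varves after the turbidite.
Counting back 819 years from 1927 CE places the turbidite in 1927 − 819 = 1108 CE.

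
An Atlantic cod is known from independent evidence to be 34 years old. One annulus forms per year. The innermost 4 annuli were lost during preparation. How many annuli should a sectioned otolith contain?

One annulus per year gives 34 annuli over 34 years.
34 − 4 missed = 30 annuli expected in the prepared section.

30 annuli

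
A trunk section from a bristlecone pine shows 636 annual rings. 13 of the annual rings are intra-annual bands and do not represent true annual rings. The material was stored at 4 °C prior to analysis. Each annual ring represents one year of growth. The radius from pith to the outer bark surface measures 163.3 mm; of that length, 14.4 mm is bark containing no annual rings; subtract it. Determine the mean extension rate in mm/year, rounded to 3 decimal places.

0.239 mm/year

Correcting the raw count gives 636 − 13 = 623 true annual rings.
The growth record spans 163.3 − 14.4 = 148.9 mm.
Mean rate = 148.9 mm / 623 years ≈ 0.239 mm/year.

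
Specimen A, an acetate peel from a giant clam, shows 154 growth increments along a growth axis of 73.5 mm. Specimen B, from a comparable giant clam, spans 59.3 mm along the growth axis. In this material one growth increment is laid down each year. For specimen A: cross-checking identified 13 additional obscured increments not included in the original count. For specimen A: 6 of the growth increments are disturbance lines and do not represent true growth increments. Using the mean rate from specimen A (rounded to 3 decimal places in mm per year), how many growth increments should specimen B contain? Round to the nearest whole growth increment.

Specimen A: adjusted count: 154 − 6 + 13 = 161 growth increments.
A: Extension rate ≈ 73.5 / 161 = 0.457 mm/year.
Specimen B: 59.3 mm / 0.457 mm per year = 129.76 years ≈ 130 growth increments.

130 growth increments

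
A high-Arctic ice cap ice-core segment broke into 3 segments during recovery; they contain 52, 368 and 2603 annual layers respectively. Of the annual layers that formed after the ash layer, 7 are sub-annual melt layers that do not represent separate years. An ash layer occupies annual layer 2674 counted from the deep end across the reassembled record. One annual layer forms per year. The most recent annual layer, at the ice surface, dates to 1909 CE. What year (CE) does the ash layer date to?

Total annual layers = 52 + 368 + 2603 = 3023.
3023 − 2674 = 349 annual layers lie beyond the ash layer toward the ice surface.
Excluding 7 false annual layers: 349 − 7 = 342.
Counting back 342 years from 1909 CE places the ash layer in 1909 − 342 = 1567 CE.

1567 CE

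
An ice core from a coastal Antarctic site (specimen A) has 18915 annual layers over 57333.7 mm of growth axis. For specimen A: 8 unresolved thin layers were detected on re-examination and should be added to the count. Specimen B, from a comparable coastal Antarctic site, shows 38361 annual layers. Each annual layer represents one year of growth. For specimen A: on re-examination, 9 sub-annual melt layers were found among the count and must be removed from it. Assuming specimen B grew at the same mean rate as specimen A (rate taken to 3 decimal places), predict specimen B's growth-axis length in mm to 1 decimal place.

Specimen A: true annual layer count = 18915 − 9 + 8 = 18914.
A: 57333.7 mm over 18914 years gives 57333.7 / 18914 ≈ 3.031 mm/yr.
For B, 3.031 mm/year × 38361 years = 116272.2 mm.

116272.2 mm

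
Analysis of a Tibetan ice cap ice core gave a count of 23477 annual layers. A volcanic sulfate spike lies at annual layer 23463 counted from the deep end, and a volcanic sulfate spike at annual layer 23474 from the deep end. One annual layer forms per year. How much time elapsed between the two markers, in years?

11 years

The two markers are separated by 23474 − 23463 = 11 annual layers.
One annual layer per year makes the interval 11 years.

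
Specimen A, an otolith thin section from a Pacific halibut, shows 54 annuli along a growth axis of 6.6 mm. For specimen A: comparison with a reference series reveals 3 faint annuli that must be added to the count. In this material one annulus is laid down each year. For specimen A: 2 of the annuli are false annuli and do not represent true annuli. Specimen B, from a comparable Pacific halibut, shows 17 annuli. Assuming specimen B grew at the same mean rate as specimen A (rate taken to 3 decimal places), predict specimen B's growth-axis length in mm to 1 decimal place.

2.0 mm

Specimen A: true annulus count = 54 − 2 + 3 = 55.
A: 6.6 mm over 55 years gives 6.6 / 55 ≈ 0.120 mm per year.
For B, 0.120 mm/year × 17 years = 2.0 mm.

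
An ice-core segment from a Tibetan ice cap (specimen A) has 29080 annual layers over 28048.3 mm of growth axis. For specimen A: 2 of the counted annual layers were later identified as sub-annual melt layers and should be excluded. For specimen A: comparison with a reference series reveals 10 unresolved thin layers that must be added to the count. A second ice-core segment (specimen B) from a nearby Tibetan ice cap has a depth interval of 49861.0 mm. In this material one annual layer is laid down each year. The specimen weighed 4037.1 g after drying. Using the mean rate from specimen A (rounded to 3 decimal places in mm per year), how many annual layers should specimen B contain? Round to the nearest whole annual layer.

Specimen A: correcting the raw count gives 29080 − 2 + 10 = 29088 true annual layers.
A: 28048.3 mm over 29088 years gives 28048.3 / 29088 ≈ 0.964 mm per year.
B spans 49861.0 / 0.964 = 51723.03 years ≈ 51723 annual layers.

51723 annual layers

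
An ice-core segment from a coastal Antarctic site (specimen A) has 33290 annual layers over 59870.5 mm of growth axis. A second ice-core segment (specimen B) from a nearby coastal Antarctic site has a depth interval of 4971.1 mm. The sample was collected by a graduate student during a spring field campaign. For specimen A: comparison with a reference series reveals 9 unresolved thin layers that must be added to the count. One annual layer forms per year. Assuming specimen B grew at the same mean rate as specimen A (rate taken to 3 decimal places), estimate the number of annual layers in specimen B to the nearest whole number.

2765 annual layers

Specimen A: adjusted count: 33290 + 9 = 33299 annual layers.
A: Extension rate ≈ 59870.5 / 33299 = 1.798 mm per year.
For B, 4971.1 / 1.798 = 2764.79 years ≈ 2765 annual layers.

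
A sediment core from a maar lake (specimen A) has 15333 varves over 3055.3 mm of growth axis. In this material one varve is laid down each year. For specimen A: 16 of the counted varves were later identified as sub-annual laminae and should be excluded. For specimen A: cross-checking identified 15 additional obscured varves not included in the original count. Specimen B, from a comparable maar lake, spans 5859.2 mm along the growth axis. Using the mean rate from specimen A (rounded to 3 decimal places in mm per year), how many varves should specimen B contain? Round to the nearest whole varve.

Specimen A: adjusted count: 15333 − 16 + 15 = 15332 varves.
A: 3055.3 mm over 15332 years gives 3055.3 / 15332 ≈ 0.199 mm/year.
For B, 5859.2 / 0.199 = 29443.22 years ≈ 29443 varves.

29443 varves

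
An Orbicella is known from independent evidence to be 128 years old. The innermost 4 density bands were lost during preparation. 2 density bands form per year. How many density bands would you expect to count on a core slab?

Expected density bands: 128 × 2 = 256.
Less the 4 uncaptured density bands: 256 − 4 = 252.

252 density bands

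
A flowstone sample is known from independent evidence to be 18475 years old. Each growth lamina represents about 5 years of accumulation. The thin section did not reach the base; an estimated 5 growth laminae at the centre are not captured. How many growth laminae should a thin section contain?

3690 growth laminae

One growth lamina every 5 years means 18475 / 5 = 3695 growth laminae.
3695 − 5 missed = 3690 growth laminae expected in the prepared section.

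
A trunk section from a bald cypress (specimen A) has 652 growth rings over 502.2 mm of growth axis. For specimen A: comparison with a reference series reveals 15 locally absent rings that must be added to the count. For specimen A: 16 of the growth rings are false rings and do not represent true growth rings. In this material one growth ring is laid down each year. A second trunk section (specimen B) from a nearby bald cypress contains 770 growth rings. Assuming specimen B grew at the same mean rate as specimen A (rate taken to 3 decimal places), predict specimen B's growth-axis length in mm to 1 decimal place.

Specimen A: after corrections the count is 652 − 16 + 15 = 651 growth rings.
A: Extension rate ≈ 502.2 / 651 = 0.771 mm per year.
B's length ≈ 0.771 × 770 = 593.7 mm.

593.7 mm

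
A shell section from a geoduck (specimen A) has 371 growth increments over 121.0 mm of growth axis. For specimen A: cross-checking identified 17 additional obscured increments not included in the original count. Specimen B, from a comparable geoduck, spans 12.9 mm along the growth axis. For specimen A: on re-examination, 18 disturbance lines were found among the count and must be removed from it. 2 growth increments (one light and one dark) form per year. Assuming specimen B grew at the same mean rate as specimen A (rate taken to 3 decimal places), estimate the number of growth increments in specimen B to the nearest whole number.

39 growth increments

Specimen A: adjusted count: 371 − 18 + 17 = 370 growth increments.
Specimen A: dividing by 2 growth increments per year: 370 / 2 = 185 years.
A: Mean rate = 121.0 mm / 185 years ≈ 0.654 mm/yr.
B spans 12.9 / 0.654 = 19.72 years; at 2 growth increments per year that is 19.72 × 2 ≈ 39 growth increments.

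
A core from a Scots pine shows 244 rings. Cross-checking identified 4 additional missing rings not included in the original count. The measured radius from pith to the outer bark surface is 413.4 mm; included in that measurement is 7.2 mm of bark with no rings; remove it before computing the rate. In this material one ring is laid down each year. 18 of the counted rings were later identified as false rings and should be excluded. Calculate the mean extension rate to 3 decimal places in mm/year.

1.766 mm/year

True ring count = 244 − 18 + 4 = 230.
Net length = 413.4 − 7.2 = 406.2 mm.
406.2 mm over 230 years gives 406.2 / 230 ≈ 1.766 mm/year.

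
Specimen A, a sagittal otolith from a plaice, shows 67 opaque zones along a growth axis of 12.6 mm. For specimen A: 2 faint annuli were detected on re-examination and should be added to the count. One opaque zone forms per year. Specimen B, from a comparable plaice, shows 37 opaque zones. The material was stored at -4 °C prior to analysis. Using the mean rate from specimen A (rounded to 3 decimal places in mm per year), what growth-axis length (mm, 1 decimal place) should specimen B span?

Specimen A: after corrections the count is 67 + 2 = 69 opaque zones.
A: Mean rate = 12.6 mm / 69 years ≈ 0.183 mm/yr.
B's length ≈ 0.183 × 37 = 6.8 mm.

6.8 mm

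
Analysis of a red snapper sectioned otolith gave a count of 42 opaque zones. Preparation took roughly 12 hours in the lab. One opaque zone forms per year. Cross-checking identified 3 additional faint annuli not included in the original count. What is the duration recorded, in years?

45 years

Correcting the raw count gives 42 + 3 = 45 true opaque zones.
One opaque zone per year makes the duration 45 years.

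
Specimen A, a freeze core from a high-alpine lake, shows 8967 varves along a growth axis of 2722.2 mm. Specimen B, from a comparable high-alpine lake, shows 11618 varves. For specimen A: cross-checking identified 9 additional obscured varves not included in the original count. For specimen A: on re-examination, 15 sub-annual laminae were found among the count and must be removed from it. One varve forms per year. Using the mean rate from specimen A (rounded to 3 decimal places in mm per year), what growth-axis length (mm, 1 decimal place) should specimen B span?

3531.9 mm

Specimen A: adjusted count: 8967 − 15 + 9 = 8961 varves.
A: Mean rate = 2722.2 mm / 8961 years ≈ 0.304 mm/yr.
For B, 0.304 mm/year × 11618 years = 3531.9 mm.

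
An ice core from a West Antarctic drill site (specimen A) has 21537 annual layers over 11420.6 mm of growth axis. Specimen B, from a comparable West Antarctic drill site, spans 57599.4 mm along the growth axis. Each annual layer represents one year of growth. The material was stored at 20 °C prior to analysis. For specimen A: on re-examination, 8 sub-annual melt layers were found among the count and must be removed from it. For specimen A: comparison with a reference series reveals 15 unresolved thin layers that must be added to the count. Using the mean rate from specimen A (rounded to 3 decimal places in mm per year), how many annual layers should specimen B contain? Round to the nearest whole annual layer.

Specimen A: correcting the raw count gives 21537 − 8 + 15 = 21544 true annual layers.
A: Mean rate = 11420.6 mm / 21544 years ≈ 0.530 mm/year.
Specimen B: 57599.4 mm / 0.530 mm per year = 108678.11 years ≈ 108678 annual layers.

108678 annual layers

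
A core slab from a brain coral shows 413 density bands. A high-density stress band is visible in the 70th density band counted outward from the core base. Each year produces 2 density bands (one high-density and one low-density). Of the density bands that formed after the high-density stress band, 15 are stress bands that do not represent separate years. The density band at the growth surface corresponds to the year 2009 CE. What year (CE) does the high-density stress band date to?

The high-density stress band sits at density band 70 from the core base, so 413 − 70 = 343 density bands formed after it.
Excluding 15 false density bands: 343 − 15 = 328.
Dividing by 2 density bands per year: 328 / 2 = 164 years.
The density band at the growth surface is 2009 CE, so the high-density stress band dates to 2009 − 164 = 1845 CE.

1845 CE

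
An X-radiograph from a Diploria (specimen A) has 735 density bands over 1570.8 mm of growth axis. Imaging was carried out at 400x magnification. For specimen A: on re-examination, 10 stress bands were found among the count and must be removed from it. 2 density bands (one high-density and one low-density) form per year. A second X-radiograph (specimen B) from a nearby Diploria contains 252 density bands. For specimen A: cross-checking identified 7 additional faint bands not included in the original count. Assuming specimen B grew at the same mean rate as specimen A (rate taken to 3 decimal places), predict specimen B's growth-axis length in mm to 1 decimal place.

540.8 mm

Specimen A: adjusted count: 735 − 10 + 7 = 732 density bands.
Specimen A: 732 density bands at 2 per year is 732 / 2 = 366 years.
A: Extension rate ≈ 1570.8 / 366 = 4.292 mm/year.
Specimen B: with 2 density bands per year, 252 / 2 = 126 years. B's length ≈ 4.292 × 126 = 540.8 mm.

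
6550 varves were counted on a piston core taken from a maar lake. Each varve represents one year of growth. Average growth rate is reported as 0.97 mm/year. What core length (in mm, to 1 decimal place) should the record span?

6353.5 mm

6550 years of growth are recorded.
Predicted length = 0.97 mm/year × 6550 years = 6353.5 mm.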